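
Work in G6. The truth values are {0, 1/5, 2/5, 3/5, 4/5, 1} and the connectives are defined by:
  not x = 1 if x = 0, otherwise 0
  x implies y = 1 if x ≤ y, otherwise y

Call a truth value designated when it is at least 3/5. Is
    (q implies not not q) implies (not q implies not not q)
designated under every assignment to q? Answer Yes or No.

Counterexample: take q = 0.
not q = not 0 = 1
not not q = not 1 = 0
q implies not not q = 0 implies 0 = 1
not q = not 0 = 1
not q = not 0 = 1
not not q = not 1 = 0
not q implies not not q = 1 implies 0 = 0
(q implies not not q) implies (not q implies not not q) = 1 implies 0 = 0
This gives 0, which is below 3/5.

No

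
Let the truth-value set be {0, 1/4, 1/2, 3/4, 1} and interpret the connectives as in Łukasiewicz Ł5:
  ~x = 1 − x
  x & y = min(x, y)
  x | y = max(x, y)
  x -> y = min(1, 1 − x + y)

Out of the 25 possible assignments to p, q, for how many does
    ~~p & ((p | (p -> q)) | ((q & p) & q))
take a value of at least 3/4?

value 1: 5 assignments (counts)
value 3/4: 5 assignments (counts)
value 1/2: 5 assignments
value 1/4: 5 assignments
value 0: 5 assignments
So 10 of the 25 assignments meet the threshold.

10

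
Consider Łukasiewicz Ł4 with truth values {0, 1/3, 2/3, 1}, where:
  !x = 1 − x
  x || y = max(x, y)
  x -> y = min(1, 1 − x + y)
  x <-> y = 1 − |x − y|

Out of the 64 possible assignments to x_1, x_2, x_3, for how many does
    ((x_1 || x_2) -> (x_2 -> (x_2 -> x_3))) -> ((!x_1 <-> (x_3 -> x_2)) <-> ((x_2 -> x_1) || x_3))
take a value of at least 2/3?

40

value 1: 22 assignments (counts)
value 2/3: 18 assignments (counts)
value 1/3: 17 assignments
value 0: 7 assignments
So 40 of the 64 assignments meet the threshold.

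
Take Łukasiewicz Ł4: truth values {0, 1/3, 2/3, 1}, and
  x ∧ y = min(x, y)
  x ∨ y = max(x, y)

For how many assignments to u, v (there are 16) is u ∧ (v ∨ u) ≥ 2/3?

u = 0, v = 0 ↦ 0  <
u = 0, v = 1/3 ↦ 0  <
u = 0, v = 2/3 ↦ 0  <
u = 0, v = 1 ↦ 0  <
u = 1/3, v = 0 ↦ 1/3  <
u = 1/3, v = 1/3 ↦ 1/3  <
u = 1/3, v = 2/3 ↦ 1/3  <
u = 1/3, v = 1 ↦ 1/3  <
u = 2/3, v = 0 ↦ 2/3  ≥
u = 2/3, v = 1/3 ↦ 2/3  ≥
u = 2/3, v = 2/3 ↦ 2/3  ≥
u = 2/3, v = 1 ↦ 2/3  ≥
u = 1, v = 0 ↦ 1  ≥
u = 1, v = 1/3 ↦ 1  ≥
u = 1, v = 2/3 ↦ 1  ≥
u = 1, v = 1 ↦ 1  ≥
So 8 of the 16 assignments meet the threshold.

8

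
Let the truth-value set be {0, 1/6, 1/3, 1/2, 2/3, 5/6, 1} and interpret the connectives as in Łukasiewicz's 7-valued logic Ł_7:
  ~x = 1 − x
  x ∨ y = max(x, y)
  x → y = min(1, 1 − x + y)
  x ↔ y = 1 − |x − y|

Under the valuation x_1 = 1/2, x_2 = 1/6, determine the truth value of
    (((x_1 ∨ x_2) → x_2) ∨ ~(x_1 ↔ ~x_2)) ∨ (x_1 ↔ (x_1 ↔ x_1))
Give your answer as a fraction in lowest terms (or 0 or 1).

x_1 ∨ x_2 = 1/2 ∨ 1/6 = 1/2
(x_1 ∨ x_2) → x_2 = 1/2 → 1/6 = 2/3
~x_2 = ~1/6 = 5/6
x_1 ↔ ~x_2 = 1/2 ↔ 5/6 = 2/3
~(x_1 ↔ ~x_2) = ~2/3 = 1/3
((x_1 ∨ x_2) → x_2) ∨ ~(x_1 ↔ ~x_2) = 2/3 ∨ 1/3 = 2/3
x_1 ↔ x_1 = 1/2 ↔ 1/2 = 1
x_1 ↔ (x_1 ↔ x_1) = 1/2 ↔ 1 = 1/2
(((x_1 ∨ x_2) → x_2) ∨ ~(x_1 ↔ ~x_2)) ∨ (x_1 ↔ (x_1 ↔ x_1)) = 2/3 ∨ 1/2 = 2/3

2/3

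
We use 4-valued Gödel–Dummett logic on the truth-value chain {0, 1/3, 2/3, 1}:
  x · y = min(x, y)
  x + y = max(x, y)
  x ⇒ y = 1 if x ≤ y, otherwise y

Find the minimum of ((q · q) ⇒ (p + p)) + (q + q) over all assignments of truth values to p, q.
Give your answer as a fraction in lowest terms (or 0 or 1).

Take p = 0, q = 1/3:
q · q = 1/3 · 1/3 = 1/3
p + p = 0 + 0 = 0
(q · q) ⇒ (p + p) = 1/3 ⇒ 0 = 0
q + q = 1/3 + 1/3 = 1/3
((q · q) ⇒ (p + p)) + (q + q) = 0 + 1/3 = 1/3
No assignment yields a value below 1/3, so this is the minimum.

1/3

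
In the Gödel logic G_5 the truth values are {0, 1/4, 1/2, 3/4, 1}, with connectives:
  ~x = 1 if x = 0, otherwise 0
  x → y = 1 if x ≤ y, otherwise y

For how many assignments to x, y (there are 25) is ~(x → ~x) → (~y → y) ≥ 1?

value 1: 21 assignments (counts)
value 0: 4 assignments
So 21 of the 25 assignments meet the threshold.

21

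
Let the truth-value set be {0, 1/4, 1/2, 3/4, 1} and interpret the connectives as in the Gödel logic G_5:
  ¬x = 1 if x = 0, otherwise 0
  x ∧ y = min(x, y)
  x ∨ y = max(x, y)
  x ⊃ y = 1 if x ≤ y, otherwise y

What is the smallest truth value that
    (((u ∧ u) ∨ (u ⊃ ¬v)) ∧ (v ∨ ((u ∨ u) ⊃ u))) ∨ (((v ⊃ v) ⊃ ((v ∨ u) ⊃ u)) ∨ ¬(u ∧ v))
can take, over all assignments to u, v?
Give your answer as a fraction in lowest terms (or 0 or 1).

1/4

Take u = 1/4, v = 1/2:
u ∧ u = 1/4 ∧ 1/4 = 1/4
¬v = ¬1/2 = 0
u ⊃ ¬v = 1/4 ⊃ 0 = 0
(u ∧ u) ∨ (u ⊃ ¬v) = 1/4 ∨ 0 = 1/4
u ∨ u = 1/4 ∨ 1/4 = 1/4
(u ∨ u) ⊃ u = 1/4 ⊃ 1/4 = 1
v ∨ ((u ∨ u) ⊃ u) = 1/2 ∨ 1 = 1
((u ∧ u) ∨ (u ⊃ ¬v)) ∧ (v ∨ ((u ∨ u) ⊃ u)) = 1/4 ∧ 1 = 1/4
v ⊃ v = 1/2 ⊃ 1/2 = 1
v ∨ u = 1/2 ∨ 1/4 = 1/2
(v ∨ u) ⊃ u = 1/2 ⊃ 1/4 = 1/4
(v ⊃ v) ⊃ ((v ∨ u) ⊃ u) = 1 ⊃ 1/4 = 1/4
u ∧ v = 1/4 ∧ 1/2 = 1/4
¬(u ∧ v) = ¬1/4 = 0
((v ⊃ v) ⊃ ((v ∨ u) ⊃ u)) ∨ ¬(u ∧ v) = 1/4 ∨ 0 = 1/4
(((u ∧ u) ∨ (u ⊃ ¬v)) ∧ (v ∨ ((u ∨ u) ⊃ u))) ∨ (((v ⊃ v) ⊃ ((v ∨ u) ⊃ u)) ∨ ¬(u ∧ v)) = 1/4 ∨ 1/4 = 1/4
No assignment yields a value below 1/4, so this is the minimum.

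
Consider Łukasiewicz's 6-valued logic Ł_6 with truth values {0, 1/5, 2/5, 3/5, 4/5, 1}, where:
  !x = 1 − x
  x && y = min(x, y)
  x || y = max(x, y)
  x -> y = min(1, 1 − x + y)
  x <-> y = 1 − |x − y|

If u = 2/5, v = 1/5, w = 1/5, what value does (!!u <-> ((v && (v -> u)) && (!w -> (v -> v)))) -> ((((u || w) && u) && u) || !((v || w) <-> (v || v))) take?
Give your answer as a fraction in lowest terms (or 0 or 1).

3/5

!u = !2/5 = 3/5
!!u = !3/5 = 2/5
v -> u = 1/5 -> 2/5 = 1
v && (v -> u) = 1/5 && 1 = 1/5
!w = !1/5 = 4/5
v -> v = 1/5 -> 1/5 = 1
!w -> (v -> v) = 4/5 -> 1 = 1
(v && (v -> u)) && (!w -> (v -> v)) = 1/5 && 1 = 1/5
!!u <-> ((v && (v -> u)) && (!w -> (v -> v))) = 2/5 <-> 1/5 = 4/5
u || w = 2/5 || 1/5 = 2/5
(u || w) && u = 2/5 && 2/5 = 2/5
((u || w) && u) && u = 2/5 && 2/5 = 2/5
v || w = 1/5 || 1/5 = 1/5
v || v = 1/5 || 1/5 = 1/5
(v || w) <-> (v || v) = 1/5 <-> 1/5 = 1
!((v || w) <-> (v || v)) = !1 = 0
(((u || w) && u) && u) || !((v || w) <-> (v || v)) = 2/5 || 0 = 2/5
(!!u <-> ((v && (v -> u)) && (!w -> (v -> v)))) -> ((((u || w) && u) && u) || !((v || w) <-> (v || v))) = 4/5 -> 2/5 = 3/5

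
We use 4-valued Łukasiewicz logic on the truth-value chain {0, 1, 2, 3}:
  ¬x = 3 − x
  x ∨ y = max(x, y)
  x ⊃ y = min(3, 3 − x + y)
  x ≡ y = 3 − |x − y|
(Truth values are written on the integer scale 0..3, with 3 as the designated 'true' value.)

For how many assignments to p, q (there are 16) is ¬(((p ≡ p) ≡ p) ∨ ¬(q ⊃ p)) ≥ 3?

1

p = 0, q = 0 ↦ 3  ≥
p = 0, q = 1 ↦ 2  <
p = 0, q = 2 ↦ 1  <
p = 0, q = 3 ↦ 0  <
p = 1, q = 0 ↦ 2  <
p = 1, q = 1 ↦ 2  <
p = 1, q = 2 ↦ 2  <
p = 1, q = 3 ↦ 1  <
p = 2, q = 0 ↦ 1  <
p = 2, q = 1 ↦ 1  <
p = 2, q = 2 ↦ 1  <
p = 2, q = 3 ↦ 1  <
p = 3, q = 0 ↦ 0  <
p = 3, q = 1 ↦ 0  <
p = 3, q = 2 ↦ 0  <
p = 3, q = 3 ↦ 0  <
So 1 of the 16 assignments meets the threshold.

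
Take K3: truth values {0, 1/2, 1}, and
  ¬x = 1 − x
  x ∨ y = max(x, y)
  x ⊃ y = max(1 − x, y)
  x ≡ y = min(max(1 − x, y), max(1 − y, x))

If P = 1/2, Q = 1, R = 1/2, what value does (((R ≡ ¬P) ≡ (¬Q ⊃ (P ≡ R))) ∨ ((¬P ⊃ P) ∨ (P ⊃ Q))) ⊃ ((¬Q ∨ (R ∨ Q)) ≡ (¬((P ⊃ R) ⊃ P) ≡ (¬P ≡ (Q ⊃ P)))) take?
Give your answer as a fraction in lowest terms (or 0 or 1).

1/2

¬P = ¬1/2 = 1/2
R ≡ ¬P = 1/2 ≡ 1/2 = 1/2
¬Q = ¬1 = 0
P ≡ R = 1/2 ≡ 1/2 = 1/2
¬Q ⊃ (P ≡ R) = 0 ⊃ 1/2 = 1
(R ≡ ¬P) ≡ (¬Q ⊃ (P ≡ R)) = 1/2 ≡ 1 = 1/2
¬P = ¬1/2 = 1/2
¬P ⊃ P = 1/2 ⊃ 1/2 = 1/2
P ⊃ Q = 1/2 ⊃ 1 = 1
(¬P ⊃ P) ∨ (P ⊃ Q) = 1/2 ∨ 1 = 1
((R ≡ ¬P) ≡ (¬Q ⊃ (P ≡ R))) ∨ ((¬P ⊃ P) ∨ (P ⊃ Q)) = 1/2 ∨ 1 = 1
¬Q = ¬1 = 0
R ∨ Q = 1/2 ∨ 1 = 1
¬Q ∨ (R ∨ Q) = 0 ∨ 1 = 1
P ⊃ R = 1/2 ⊃ 1/2 = 1/2
(P ⊃ R) ⊃ P = 1/2 ⊃ 1/2 = 1/2
¬((P ⊃ R) ⊃ P) = ¬1/2 = 1/2
¬P = ¬1/2 = 1/2
Q ⊃ P = 1 ⊃ 1/2 = 1/2
¬P ≡ (Q ⊃ P) = 1/2 ≡ 1/2 = 1/2
¬((P ⊃ R) ⊃ P) ≡ (¬P ≡ (Q ⊃ P)) = 1/2 ≡ 1/2 = 1/2
(¬Q ∨ (R ∨ Q)) ≡ (¬((P ⊃ R) ⊃ P) ≡ (¬P ≡ (Q ⊃ P))) = 1 ≡ 1/2 = 1/2
(((R ≡ ¬P) ≡ (¬Q ⊃ (P ≡ R))) ∨ ((¬P ⊃ P) ∨ (P ⊃ Q))) ⊃ ((¬Q ∨ (R ∨ Q)) ≡ (¬((P ⊃ R) ⊃ P) ≡ (¬P ≡ (Q ⊃ P)))) = 1 ⊃ 1/2 = 1/2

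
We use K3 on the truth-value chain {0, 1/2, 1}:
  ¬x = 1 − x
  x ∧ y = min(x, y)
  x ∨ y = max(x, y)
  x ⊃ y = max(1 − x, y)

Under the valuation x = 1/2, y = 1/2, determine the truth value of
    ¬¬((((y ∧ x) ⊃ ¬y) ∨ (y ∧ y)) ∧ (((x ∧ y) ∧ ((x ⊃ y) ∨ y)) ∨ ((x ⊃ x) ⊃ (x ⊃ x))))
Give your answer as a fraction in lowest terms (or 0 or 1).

1/2

y ∧ x = 1/2 ∧ 1/2 = 1/2
¬y = ¬1/2 = 1/2
(y ∧ x) ⊃ ¬y = 1/2 ⊃ 1/2 = 1/2
y ∧ y = 1/2 ∧ 1/2 = 1/2
((y ∧ x) ⊃ ¬y) ∨ (y ∧ y) = 1/2 ∨ 1/2 = 1/2
x ∧ y = 1/2 ∧ 1/2 = 1/2
x ⊃ y = 1/2 ⊃ 1/2 = 1/2
(x ⊃ y) ∨ y = 1/2 ∨ 1/2 = 1/2
(x ∧ y) ∧ ((x ⊃ y) ∨ y) = 1/2 ∧ 1/2 = 1/2
x ⊃ x = 1/2 ⊃ 1/2 = 1/2
x ⊃ x = 1/2 ⊃ 1/2 = 1/2
(x ⊃ x) ⊃ (x ⊃ x) = 1/2 ⊃ 1/2 = 1/2
((x ∧ y) ∧ ((x ⊃ y) ∨ y)) ∨ ((x ⊃ x) ⊃ (x ⊃ x)) = 1/2 ∨ 1/2 = 1/2
(((y ∧ x) ⊃ ¬y) ∨ (y ∧ y)) ∧ (((x ∧ y) ∧ ((x ⊃ y) ∨ y)) ∨ ((x ⊃ x) ⊃ (x ⊃ x))) = 1/2 ∧ 1/2 = 1/2
¬((((y ∧ x) ⊃ ¬y) ∨ (y ∧ y)) ∧ (((x ∧ y) ∧ ((x ⊃ y) ∨ y)) ∨ ((x ⊃ x) ⊃ (x ⊃ x)))) = ¬1/2 = 1/2
¬¬((((y ∧ x) ⊃ ¬y) ∨ (y ∧ y)) ∧ (((x ∧ y) ∧ ((x ⊃ y) ∨ y)) ∨ ((x ⊃ x) ⊃ (x ⊃ x)))) = ¬1/2 = 1/2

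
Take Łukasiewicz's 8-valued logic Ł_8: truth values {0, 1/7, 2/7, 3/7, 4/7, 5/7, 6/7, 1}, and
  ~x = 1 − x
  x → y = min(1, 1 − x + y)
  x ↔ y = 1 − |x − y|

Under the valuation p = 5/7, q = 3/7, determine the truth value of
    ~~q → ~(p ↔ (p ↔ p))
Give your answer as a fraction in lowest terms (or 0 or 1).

6/7

~q = ~3/7 = 4/7
~~q = ~4/7 = 3/7
p ↔ p = 5/7 ↔ 5/7 = 1
p ↔ (p ↔ p) = 5/7 ↔ 1 = 5/7
~(p ↔ (p ↔ p)) = ~5/7 = 2/7
~~q → ~(p ↔ (p ↔ p)) = 3/7 → 2/7 = 6/7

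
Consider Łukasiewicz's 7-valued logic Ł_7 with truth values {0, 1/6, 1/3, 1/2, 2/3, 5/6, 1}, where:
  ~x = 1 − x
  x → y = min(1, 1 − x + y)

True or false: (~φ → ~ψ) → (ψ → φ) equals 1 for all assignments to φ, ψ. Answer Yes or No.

At φ = 1, ψ = 5/6, for instance:
~φ = ~1 = 0
~ψ = ~5/6 = 1/6
~φ → ~ψ = 0 → 1/6 = 1
ψ → φ = 5/6 → 1 = 1
(~φ → ~ψ) → (ψ → φ) = 1 → 1 = 1
and checking the remaining 48 assignments likewise gives ≥ 1 in every case.

Yes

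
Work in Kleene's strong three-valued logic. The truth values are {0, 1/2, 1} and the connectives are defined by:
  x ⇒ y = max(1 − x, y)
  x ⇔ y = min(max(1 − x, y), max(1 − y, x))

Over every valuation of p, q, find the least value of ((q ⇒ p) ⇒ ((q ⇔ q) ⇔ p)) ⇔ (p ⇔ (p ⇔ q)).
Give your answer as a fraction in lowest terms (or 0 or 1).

0

Take p = 1, q = 0:
q ⇒ p = 0 ⇒ 1 = 1
q ⇔ q = 0 ⇔ 0 = 1
(q ⇔ q) ⇔ p = 1 ⇔ 1 = 1
(q ⇒ p) ⇒ ((q ⇔ q) ⇔ p) = 1 ⇒ 1 = 1
p ⇔ q = 1 ⇔ 0 = 0
p ⇔ (p ⇔ q) = 1 ⇔ 0 = 0
((q ⇒ p) ⇒ ((q ⇔ q) ⇔ p)) ⇔ (p ⇔ (p ⇔ q)) = 1 ⇔ 0 = 0
No assignment yields a value below 0, so this is the minimum.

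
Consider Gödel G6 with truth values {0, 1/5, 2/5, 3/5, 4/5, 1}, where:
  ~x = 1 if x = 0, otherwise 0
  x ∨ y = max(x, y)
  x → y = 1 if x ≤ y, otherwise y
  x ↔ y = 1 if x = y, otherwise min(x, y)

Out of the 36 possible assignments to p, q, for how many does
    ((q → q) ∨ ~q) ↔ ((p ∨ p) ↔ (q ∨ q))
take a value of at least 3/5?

12

value 1: 6 assignments (counts)
value 4/5: 2 assignments (counts)
value 3/5: 4 assignments (counts)
value 2/5: 6 assignments
value 1/5: 8 assignments
value 0: 10 assignments
So 12 of the 36 assignments meet the threshold.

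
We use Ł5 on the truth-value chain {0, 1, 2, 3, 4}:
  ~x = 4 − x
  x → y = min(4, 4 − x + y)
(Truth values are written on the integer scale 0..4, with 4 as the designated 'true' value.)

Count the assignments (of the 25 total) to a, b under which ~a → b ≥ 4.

15

value 4: 15 assignments (counts)
value 3: 4 assignments
value 2: 3 assignments
value 1: 2 assignments
value 0: 1 assignment
So 15 of the 25 assignments meet the threshold.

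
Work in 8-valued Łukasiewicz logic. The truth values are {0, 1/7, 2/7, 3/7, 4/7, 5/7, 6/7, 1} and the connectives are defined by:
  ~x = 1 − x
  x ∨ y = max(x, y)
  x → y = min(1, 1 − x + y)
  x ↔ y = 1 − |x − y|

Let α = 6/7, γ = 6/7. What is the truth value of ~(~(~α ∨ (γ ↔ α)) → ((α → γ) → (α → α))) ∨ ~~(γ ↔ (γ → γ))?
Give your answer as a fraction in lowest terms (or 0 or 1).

~α = ~6/7 = 1/7
γ ↔ α = 6/7 ↔ 6/7 = 1
~α ∨ (γ ↔ α) = 1/7 ∨ 1 = 1
~(~α ∨ (γ ↔ α)) = ~1 = 0
α → γ = 6/7 → 6/7 = 1
α → α = 6/7 → 6/7 = 1
(α → γ) → (α → α) = 1 → 1 = 1
~(~α ∨ (γ ↔ α)) → ((α → γ) → (α → α)) = 0 → 1 = 1
~(~(~α ∨ (γ ↔ α)) → ((α → γ) → (α → α))) = ~1 = 0
γ → γ = 6/7 → 6/7 = 1
γ ↔ (γ → γ) = 6/7 ↔ 1 = 6/7
~(γ ↔ (γ → γ)) = ~6/7 = 1/7
~~(γ ↔ (γ → γ)) = ~1/7 = 6/7
~(~(~α ∨ (γ ↔ α)) → ((α → γ) → (α → α))) ∨ ~~(γ ↔ (γ → γ)) = 0 ∨ 6/7 = 6/7

6/7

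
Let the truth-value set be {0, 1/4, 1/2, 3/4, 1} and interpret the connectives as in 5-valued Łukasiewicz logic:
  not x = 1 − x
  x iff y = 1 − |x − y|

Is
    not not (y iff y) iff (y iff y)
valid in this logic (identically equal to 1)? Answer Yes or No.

y = 0 ↦ 1
y = 1/4 ↦ 1
y = 1/2 ↦ 1
y = 3/4 ↦ 1
y = 1 ↦ 1
Every assignment gives a value ≥ 1.

Yes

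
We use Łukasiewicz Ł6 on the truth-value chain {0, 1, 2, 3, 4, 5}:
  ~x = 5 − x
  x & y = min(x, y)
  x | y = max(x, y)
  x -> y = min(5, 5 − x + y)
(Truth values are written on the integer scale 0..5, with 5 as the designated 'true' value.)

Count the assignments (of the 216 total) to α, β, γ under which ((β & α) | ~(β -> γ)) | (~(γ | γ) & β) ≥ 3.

value 5: 11 assignments (counts)
value 4: 29 assignments (counts)
value 3: 41 assignments (counts)
value 2: 47 assignments
value 1: 47 assignments
value 0: 41 assignments
So 81 of the 216 assignments meet the threshold.

81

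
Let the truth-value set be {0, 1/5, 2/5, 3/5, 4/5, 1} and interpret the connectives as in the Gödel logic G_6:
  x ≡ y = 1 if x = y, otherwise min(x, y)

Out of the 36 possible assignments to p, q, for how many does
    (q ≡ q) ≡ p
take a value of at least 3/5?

value 1: 6 assignments (counts)
value 4/5: 6 assignments (counts)
value 3/5: 6 assignments (counts)
value 2/5: 6 assignments
value 1/5: 6 assignments
value 0: 6 assignments
So 18 of the 36 assignments meet the threshold.

18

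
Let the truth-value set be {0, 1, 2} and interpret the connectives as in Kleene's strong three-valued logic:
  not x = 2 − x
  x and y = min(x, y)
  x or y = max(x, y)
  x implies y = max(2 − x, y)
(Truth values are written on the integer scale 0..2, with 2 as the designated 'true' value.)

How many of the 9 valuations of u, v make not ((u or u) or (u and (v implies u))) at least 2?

u = 0, v = 0 ↦ 2  ≥
u = 0, v = 1 ↦ 2  ≥
u = 0, v = 2 ↦ 2  ≥
u = 1, v = 0 ↦ 1  <
u = 1, v = 1 ↦ 1  <
u = 1, v = 2 ↦ 1  <
u = 2, v = 0 ↦ 0  <
u = 2, v = 1 ↦ 0  <
u = 2, v = 2 ↦ 0  <
So 3 of the 9 assignments meet the threshold.

3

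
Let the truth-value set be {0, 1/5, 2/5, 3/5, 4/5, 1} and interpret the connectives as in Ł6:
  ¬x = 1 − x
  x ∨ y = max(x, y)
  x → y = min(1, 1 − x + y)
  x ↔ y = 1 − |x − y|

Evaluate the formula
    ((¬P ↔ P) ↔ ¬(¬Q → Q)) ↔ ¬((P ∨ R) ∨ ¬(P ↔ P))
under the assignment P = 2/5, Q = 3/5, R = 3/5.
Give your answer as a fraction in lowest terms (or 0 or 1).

4/5

¬P = ¬2/5 = 3/5
¬P ↔ P = 3/5 ↔ 2/5 = 4/5
¬Q = ¬3/5 = 2/5
¬Q → Q = 2/5 → 3/5 = 1
¬(¬Q → Q) = ¬1 = 0
(¬P ↔ P) ↔ ¬(¬Q → Q) = 4/5 ↔ 0 = 1/5
P ∨ R = 2/5 ∨ 3/5 = 3/5
P ↔ P = 2/5 ↔ 2/5 = 1
¬(P ↔ P) = ¬1 = 0
(P ∨ R) ∨ ¬(P ↔ P) = 3/5 ∨ 0 = 3/5
¬((P ∨ R) ∨ ¬(P ↔ P)) = ¬3/5 = 2/5
((¬P ↔ P) ↔ ¬(¬Q → Q)) ↔ ¬((P ∨ R) ∨ ¬(P ↔ P)) = 1/5 ↔ 2/5 = 4/5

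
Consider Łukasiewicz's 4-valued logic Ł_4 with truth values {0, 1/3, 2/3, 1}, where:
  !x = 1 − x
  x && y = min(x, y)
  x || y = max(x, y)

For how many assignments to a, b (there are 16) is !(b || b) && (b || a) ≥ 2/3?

4

a = 0, b = 0 ↦ 0  <
a = 0, b = 1/3 ↦ 1/3  <
a = 0, b = 2/3 ↦ 1/3  <
a = 0, b = 1 ↦ 0  <
a = 1/3, b = 0 ↦ 1/3  <
a = 1/3, b = 1/3 ↦ 1/3  <
a = 1/3, b = 2/3 ↦ 1/3  <
a = 1/3, b = 1 ↦ 0  <
a = 2/3, b = 0 ↦ 2/3  ≥
a = 2/3, b = 1/3 ↦ 2/3  ≥
a = 2/3, b = 2/3 ↦ 1/3  <
a = 2/3, b = 1 ↦ 0  <
a = 1, b = 0 ↦ 1  ≥
a = 1, b = 1/3 ↦ 2/3  ≥
a = 1, b = 2/3 ↦ 1/3  <
a = 1, b = 1 ↦ 0  <
So 4 of the 16 assignments meet the threshold.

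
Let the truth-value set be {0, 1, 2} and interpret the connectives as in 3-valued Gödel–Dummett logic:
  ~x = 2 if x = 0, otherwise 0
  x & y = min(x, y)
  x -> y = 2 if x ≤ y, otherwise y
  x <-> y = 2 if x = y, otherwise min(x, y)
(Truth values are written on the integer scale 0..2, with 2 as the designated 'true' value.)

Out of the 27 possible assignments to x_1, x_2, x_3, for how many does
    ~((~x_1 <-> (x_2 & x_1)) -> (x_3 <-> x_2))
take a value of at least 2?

value 2: 4 assignments (counts)
value 0: 23 assignments
So 4 of the 27 assignments meet the threshold.

4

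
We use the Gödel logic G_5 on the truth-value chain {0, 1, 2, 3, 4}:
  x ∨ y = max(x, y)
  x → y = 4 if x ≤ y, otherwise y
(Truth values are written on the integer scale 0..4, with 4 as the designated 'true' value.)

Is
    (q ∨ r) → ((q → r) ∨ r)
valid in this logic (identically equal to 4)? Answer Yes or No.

No

Counterexample: take q = 1, r = 0.
q ∨ r = 1 ∨ 0 = 1
q → r = 1 → 0 = 0
(q → r) ∨ r = 0 ∨ 0 = 0
(q ∨ r) → ((q → r) ∨ r) = 1 → 0 = 0
This gives 0 ≠ 4.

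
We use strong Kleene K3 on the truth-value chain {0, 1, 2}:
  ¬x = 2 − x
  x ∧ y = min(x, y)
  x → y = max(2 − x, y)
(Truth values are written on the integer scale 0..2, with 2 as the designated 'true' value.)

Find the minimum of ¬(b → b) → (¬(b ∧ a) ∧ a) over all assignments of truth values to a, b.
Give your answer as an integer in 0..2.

1

Take a = 0, b = 1:
b → b = 1 → 1 = 1
¬(b → b) = ¬1 = 1
b ∧ a = 1 ∧ 0 = 0
¬(b ∧ a) = ¬0 = 2
¬(b ∧ a) ∧ a = 2 ∧ 0 = 0
¬(b → b) → (¬(b ∧ a) ∧ a) = 1 → 0 = 1
No assignment yields a value below 1, so this is the minimum.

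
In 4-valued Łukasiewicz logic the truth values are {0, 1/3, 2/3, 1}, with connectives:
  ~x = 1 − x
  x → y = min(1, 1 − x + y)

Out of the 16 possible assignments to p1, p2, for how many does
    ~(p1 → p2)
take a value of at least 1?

p1 = 0, p2 = 0 ↦ 0  <
p1 = 0, p2 = 1/3 ↦ 0  <
p1 = 0, p2 = 2/3 ↦ 0  <
p1 = 0, p2 = 1 ↦ 0  <
p1 = 1/3, p2 = 0 ↦ 1/3  <
p1 = 1/3, p2 = 1/3 ↦ 0  <
p1 = 1/3, p2 = 2/3 ↦ 0  <
p1 = 1/3, p2 = 1 ↦ 0  <
p1 = 2/3, p2 = 0 ↦ 2/3  <
p1 = 2/3, p2 = 1/3 ↦ 1/3  <
p1 = 2/3, p2 = 2/3 ↦ 0  <
p1 = 2/3, p2 = 1 ↦ 0  <
p1 = 1, p2 = 0 ↦ 1  ≥
p1 = 1, p2 = 1/3 ↦ 2/3  <
p1 = 1, p2 = 2/3 ↦ 1/3  <
p1 = 1, p2 = 1 ↦ 0  <
So 1 of the 16 assignments meets the threshold.

1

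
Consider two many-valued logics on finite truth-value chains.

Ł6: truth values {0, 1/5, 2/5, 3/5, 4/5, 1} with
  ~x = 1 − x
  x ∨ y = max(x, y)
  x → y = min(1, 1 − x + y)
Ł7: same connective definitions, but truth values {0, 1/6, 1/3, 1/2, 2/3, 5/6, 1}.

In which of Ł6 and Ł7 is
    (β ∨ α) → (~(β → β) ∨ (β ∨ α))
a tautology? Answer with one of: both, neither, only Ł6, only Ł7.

both

In Ł6: every assignment gives 1 — tautology.
In Ł7: every assignment gives 1 — tautology.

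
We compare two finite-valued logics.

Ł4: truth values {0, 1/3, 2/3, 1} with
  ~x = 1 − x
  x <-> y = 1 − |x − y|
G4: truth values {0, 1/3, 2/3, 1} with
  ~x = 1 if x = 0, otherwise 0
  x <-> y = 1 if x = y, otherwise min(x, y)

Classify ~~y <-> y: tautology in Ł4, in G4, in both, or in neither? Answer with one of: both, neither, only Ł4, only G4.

only Ł4

In Ł4: every assignment gives 1 — tautology.
In G4: at y = 1/3 the value is 1/3 — not a tautology.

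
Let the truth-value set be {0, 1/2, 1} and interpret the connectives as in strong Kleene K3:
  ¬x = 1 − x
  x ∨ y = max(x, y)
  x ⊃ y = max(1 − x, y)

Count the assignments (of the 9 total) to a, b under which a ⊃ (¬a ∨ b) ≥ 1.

5

a = 0, b = 0 ↦ 1  ≥
a = 0, b = 1/2 ↦ 1  ≥
a = 0, b = 1 ↦ 1  ≥
a = 1/2, b = 0 ↦ 1/2  <
a = 1/2, b = 1/2 ↦ 1/2  <
a = 1/2, b = 1 ↦ 1  ≥
a = 1, b = 0 ↦ 0  <
a = 1, b = 1/2 ↦ 1/2  <
a = 1, b = 1 ↦ 1  ≥
So 5 of the 9 assignments meet the threshold.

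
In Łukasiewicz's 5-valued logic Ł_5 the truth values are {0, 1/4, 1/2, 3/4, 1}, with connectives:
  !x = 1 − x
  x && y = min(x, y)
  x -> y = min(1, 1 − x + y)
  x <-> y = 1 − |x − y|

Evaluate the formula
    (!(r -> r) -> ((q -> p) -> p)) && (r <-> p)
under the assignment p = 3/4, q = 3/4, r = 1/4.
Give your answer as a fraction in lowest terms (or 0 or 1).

r -> r = 1/4 -> 1/4 = 1
!(r -> r) = !1 = 0
q -> p = 3/4 -> 3/4 = 1
(q -> p) -> p = 1 -> 3/4 = 3/4
!(r -> r) -> ((q -> p) -> p) = 0 -> 3/4 = 1
r <-> p = 1/4 <-> 3/4 = 1/2
(!(r -> r) -> ((q -> p) -> p)) && (r <-> p) = 1 && 1/2 = 1/2

1/2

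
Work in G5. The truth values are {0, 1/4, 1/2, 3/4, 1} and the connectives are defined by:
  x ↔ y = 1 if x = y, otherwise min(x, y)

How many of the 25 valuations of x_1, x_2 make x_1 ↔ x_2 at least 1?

5

value 1: 5 assignments (counts)
value 3/4: 2 assignments
value 1/2: 4 assignments
value 1/4: 6 assignments
value 0: 8 assignments
So 5 of the 25 assignments meet the threshold.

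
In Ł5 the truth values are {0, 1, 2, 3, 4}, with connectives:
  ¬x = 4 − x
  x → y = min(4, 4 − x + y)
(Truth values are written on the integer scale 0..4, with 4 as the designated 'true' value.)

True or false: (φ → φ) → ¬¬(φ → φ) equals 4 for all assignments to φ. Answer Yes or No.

φ = 0 ↦ 4
φ = 1 ↦ 4
φ = 2 ↦ 4
φ = 3 ↦ 4
φ = 4 ↦ 4
Every assignment gives a value ≥ 4.

Yes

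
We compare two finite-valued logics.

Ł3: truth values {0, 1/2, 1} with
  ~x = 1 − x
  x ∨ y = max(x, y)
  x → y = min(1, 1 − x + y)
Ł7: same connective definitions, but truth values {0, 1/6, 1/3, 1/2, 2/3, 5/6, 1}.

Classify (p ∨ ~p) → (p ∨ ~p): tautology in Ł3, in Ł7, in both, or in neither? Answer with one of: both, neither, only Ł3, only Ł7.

In Ł3: every assignment gives 1 — tautology.
In Ł7: every assignment gives 1 — tautology.

both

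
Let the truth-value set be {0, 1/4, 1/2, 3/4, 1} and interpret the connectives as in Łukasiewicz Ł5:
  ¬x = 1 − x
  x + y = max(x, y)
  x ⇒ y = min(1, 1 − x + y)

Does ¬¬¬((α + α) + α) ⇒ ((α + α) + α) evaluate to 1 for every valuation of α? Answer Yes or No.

No

Counterexample: take α = 0.
α + α = 0 + 0 = 0
(α + α) + α = 0 + 0 = 0
¬((α + α) + α) = ¬0 = 1
¬¬((α + α) + α) = ¬1 = 0
¬¬¬((α + α) + α) = ¬0 = 1
¬¬¬((α + α) + α) ⇒ ((α + α) + α) = 1 ⇒ 0 = 0
This gives 0 ≠ 1.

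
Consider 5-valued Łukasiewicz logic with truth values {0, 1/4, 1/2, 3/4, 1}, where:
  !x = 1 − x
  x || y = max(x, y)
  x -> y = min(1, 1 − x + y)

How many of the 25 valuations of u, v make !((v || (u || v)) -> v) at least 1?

value 1: 1 assignment (counts)
value 3/4: 2 assignments
value 1/2: 3 assignments
value 1/4: 4 assignments
value 0: 15 assignments
So 1 of the 25 assignments meets the threshold.

1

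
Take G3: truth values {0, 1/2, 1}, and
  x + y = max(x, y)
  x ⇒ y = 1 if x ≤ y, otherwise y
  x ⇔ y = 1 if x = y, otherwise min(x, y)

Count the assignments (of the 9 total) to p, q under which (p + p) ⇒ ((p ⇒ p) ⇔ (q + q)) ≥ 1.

6

p = 0, q = 0 ↦ 1  ≥
p = 0, q = 1/2 ↦ 1  ≥
p = 0, q = 1 ↦ 1  ≥
p = 1/2, q = 0 ↦ 0  <
p = 1/2, q = 1/2 ↦ 1  ≥
p = 1/2, q = 1 ↦ 1  ≥
p = 1, q = 0 ↦ 0  <
p = 1, q = 1/2 ↦ 1/2  <
p = 1, q = 1 ↦ 1  ≥
So 6 of the 9 assignments meet the threshold.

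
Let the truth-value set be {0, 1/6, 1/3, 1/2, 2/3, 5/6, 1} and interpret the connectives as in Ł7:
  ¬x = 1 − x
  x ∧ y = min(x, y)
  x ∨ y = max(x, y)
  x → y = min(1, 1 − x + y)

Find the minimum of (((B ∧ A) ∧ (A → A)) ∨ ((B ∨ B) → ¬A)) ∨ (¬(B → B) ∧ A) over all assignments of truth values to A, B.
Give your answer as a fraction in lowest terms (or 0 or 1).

1/2

Take A = 1/2, B = 1:
B ∧ A = 1 ∧ 1/2 = 1/2
A → A = 1/2 → 1/2 = 1
(B ∧ A) ∧ (A → A) = 1/2 ∧ 1 = 1/2
B ∨ B = 1 ∨ 1 = 1
¬A = ¬1/2 = 1/2
(B ∨ B) → ¬A = 1 → 1/2 = 1/2
((B ∧ A) ∧ (A → A)) ∨ ((B ∨ B) → ¬A) = 1/2 ∨ 1/2 = 1/2
B → B = 1 → 1 = 1
¬(B → B) = ¬1 = 0
¬(B → B) ∧ A = 0 ∧ 1/2 = 0
(((B ∧ A) ∧ (A → A)) ∨ ((B ∨ B) → ¬A)) ∨ (¬(B → B) ∧ A) = 1/2 ∨ 0 = 1/2
No assignment yields a value below 1/2, so this is the minimum.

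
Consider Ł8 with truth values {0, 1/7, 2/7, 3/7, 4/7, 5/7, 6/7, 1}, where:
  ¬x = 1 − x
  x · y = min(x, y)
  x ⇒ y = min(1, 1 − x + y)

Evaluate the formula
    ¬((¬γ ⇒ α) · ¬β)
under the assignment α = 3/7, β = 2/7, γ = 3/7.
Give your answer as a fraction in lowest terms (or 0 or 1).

2/7

¬γ = ¬3/7 = 4/7
¬γ ⇒ α = 4/7 ⇒ 3/7 = 6/7
¬β = ¬2/7 = 5/7
(¬γ ⇒ α) · ¬β = 6/7 · 5/7 = 5/7
¬((¬γ ⇒ α) · ¬β) = ¬5/7 = 2/7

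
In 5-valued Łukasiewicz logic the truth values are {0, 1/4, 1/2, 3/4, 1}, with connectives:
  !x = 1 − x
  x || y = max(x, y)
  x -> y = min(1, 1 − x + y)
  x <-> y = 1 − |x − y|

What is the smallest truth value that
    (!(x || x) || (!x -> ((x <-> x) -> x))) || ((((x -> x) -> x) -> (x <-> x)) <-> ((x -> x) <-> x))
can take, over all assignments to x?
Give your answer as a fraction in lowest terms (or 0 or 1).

3/4

Take x = 1/4:
x || x = 1/4 || 1/4 = 1/4
!(x || x) = !1/4 = 3/4
!x = !1/4 = 3/4
x <-> x = 1/4 <-> 1/4 = 1
(x <-> x) -> x = 1 -> 1/4 = 1/4
!x -> ((x <-> x) -> x) = 3/4 -> 1/4 = 1/2
!(x || x) || (!x -> ((x <-> x) -> x)) = 3/4 || 1/2 = 3/4
x -> x = 1/4 -> 1/4 = 1
(x -> x) -> x = 1 -> 1/4 = 1/4
x <-> x = 1/4 <-> 1/4 = 1
((x -> x) -> x) -> (x <-> x) = 1/4 -> 1 = 1
x -> x = 1/4 -> 1/4 = 1
(x -> x) <-> x = 1 <-> 1/4 = 1/4
(((x -> x) -> x) -> (x <-> x)) <-> ((x -> x) <-> x) = 1 <-> 1/4 = 1/4
(!(x || x) || (!x -> ((x <-> x) -> x))) || ((((x -> x) -> x) -> (x <-> x)) <-> ((x -> x) <-> x)) = 3/4 || 1/4 = 3/4
No assignment yields a value below 3/4, so this is the minimum.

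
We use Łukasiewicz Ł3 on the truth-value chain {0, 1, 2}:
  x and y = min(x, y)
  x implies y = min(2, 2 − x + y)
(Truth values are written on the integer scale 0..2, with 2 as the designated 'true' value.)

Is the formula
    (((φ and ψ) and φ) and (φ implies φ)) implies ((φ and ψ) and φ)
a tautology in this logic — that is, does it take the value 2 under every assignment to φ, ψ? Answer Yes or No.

φ = 0, ψ = 0 ↦ 2
φ = 0, ψ = 1 ↦ 2
φ = 0, ψ = 2 ↦ 2
φ = 1, ψ = 0 ↦ 2
φ = 1, ψ = 1 ↦ 2
φ = 1, ψ = 2 ↦ 2
φ = 2, ψ = 0 ↦ 2
φ = 2, ψ = 1 ↦ 2
φ = 2, ψ = 2 ↦ 2
Every assignment gives a value ≥ 2.

Yes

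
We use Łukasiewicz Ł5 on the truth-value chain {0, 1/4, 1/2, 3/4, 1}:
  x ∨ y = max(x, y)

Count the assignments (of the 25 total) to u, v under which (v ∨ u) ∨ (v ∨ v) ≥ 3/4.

value 1: 9 assignments (counts)
value 3/4: 7 assignments (counts)
value 1/2: 5 assignments
value 1/4: 3 assignments
value 0: 1 assignment
So 16 of the 25 assignments meet the threshold.

16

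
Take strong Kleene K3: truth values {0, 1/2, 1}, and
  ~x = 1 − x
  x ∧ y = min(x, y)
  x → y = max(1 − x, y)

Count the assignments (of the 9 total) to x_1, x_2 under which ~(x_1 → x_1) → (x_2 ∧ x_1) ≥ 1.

6

x_1 = 0, x_2 = 0 ↦ 1  ≥
x_1 = 0, x_2 = 1/2 ↦ 1  ≥
x_1 = 0, x_2 = 1 ↦ 1  ≥
x_1 = 1/2, x_2 = 0 ↦ 1/2  <
x_1 = 1/2, x_2 = 1/2 ↦ 1/2  <
x_1 = 1/2, x_2 = 1 ↦ 1/2  <
x_1 = 1, x_2 = 0 ↦ 1  ≥
x_1 = 1, x_2 = 1/2 ↦ 1  ≥
x_1 = 1, x_2 = 1 ↦ 1  ≥
So 6 of the 9 assignments meet the threshold.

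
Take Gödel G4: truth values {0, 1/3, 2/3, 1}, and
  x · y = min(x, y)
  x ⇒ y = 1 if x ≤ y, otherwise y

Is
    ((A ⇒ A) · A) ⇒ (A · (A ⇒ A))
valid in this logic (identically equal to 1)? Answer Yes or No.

Yes

A = 0 ↦ 1
A = 1/3 ↦ 1
A = 2/3 ↦ 1
A = 1 ↦ 1
Every assignment gives a value ≥ 1.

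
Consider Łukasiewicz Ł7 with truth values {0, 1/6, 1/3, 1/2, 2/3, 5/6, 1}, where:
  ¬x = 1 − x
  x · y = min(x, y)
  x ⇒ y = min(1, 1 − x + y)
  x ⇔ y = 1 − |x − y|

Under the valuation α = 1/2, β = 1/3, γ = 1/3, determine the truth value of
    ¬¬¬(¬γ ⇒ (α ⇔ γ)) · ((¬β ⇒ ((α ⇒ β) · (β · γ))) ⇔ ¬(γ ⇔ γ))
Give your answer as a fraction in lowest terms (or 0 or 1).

0

¬γ = ¬1/3 = 2/3
α ⇔ γ = 1/2 ⇔ 1/3 = 5/6
¬γ ⇒ (α ⇔ γ) = 2/3 ⇒ 5/6 = 1
¬(¬γ ⇒ (α ⇔ γ)) = ¬1 = 0
¬¬(¬γ ⇒ (α ⇔ γ)) = ¬0 = 1
¬¬¬(¬γ ⇒ (α ⇔ γ)) = ¬1 = 0
¬β = ¬1/3 = 2/3
α ⇒ β = 1/2 ⇒ 1/3 = 5/6
β · γ = 1/3 · 1/3 = 1/3
(α ⇒ β) · (β · γ) = 5/6 · 1/3 = 1/3
¬β ⇒ ((α ⇒ β) · (β · γ)) = 2/3 ⇒ 1/3 = 2/3
γ ⇔ γ = 1/3 ⇔ 1/3 = 1
¬(γ ⇔ γ) = ¬1 = 0
(¬β ⇒ ((α ⇒ β) · (β · γ))) ⇔ ¬(γ ⇔ γ) = 2/3 ⇔ 0 = 1/3
¬¬¬(¬γ ⇒ (α ⇔ γ)) · ((¬β ⇒ ((α ⇒ β) · (β · γ))) ⇔ ¬(γ ⇔ γ)) = 0 · 1/3 = 0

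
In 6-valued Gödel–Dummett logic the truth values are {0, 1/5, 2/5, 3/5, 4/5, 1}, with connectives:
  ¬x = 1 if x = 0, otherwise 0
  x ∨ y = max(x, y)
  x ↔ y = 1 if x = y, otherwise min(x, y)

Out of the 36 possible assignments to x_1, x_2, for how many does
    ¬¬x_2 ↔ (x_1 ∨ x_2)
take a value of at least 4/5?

value 1: 11 assignments (counts)
value 4/5: 8 assignments (counts)
value 3/5: 6 assignments
value 2/5: 4 assignments
value 1/5: 2 assignments
value 0: 5 assignments
So 19 of the 36 assignments meet the threshold.

19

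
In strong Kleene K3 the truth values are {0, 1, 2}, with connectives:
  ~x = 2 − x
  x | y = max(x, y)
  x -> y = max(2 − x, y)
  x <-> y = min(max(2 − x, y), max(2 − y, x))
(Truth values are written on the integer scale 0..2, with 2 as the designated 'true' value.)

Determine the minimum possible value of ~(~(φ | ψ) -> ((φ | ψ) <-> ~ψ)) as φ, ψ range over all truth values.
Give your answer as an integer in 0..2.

0

Take φ = 0, ψ = 2:
φ | ψ = 0 | 2 = 2
~(φ | ψ) = ~2 = 0
φ | ψ = 0 | 2 = 2
~ψ = ~2 = 0
(φ | ψ) <-> ~ψ = 2 <-> 0 = 0
~(φ | ψ) -> ((φ | ψ) <-> ~ψ) = 0 -> 0 = 2
~(~(φ | ψ) -> ((φ | ψ) <-> ~ψ)) = ~2 = 0
No assignment yields a value below 0, so this is the minimum.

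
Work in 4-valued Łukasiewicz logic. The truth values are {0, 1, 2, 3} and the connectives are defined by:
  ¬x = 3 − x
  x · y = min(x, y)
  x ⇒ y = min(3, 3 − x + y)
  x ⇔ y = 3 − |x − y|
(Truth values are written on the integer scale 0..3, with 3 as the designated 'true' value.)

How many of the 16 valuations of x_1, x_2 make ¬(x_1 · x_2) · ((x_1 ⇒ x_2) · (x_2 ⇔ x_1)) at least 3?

x_1 = 0, x_2 = 0 ↦ 3  ≥
x_1 = 0, x_2 = 1 ↦ 2  <
x_1 = 0, x_2 = 2 ↦ 1  <
x_1 = 0, x_2 = 3 ↦ 0  <
x_1 = 1, x_2 = 0 ↦ 2  <
x_1 = 1, x_2 = 1 ↦ 2  <
x_1 = 1, x_2 = 2 ↦ 2  <
x_1 = 1, x_2 = 3 ↦ 1  <
x_1 = 2, x_2 = 0 ↦ 1  <
x_1 = 2, x_2 = 1 ↦ 2  <
x_1 = 2, x_2 = 2 ↦ 1  <
x_1 = 2, x_2 = 3 ↦ 1  <
x_1 = 3, x_2 = 0 ↦ 0  <
x_1 = 3, x_2 = 1 ↦ 1  <
x_1 = 3, x_2 = 2 ↦ 1  <
x_1 = 3, x_2 = 3 ↦ 0  <
So 1 of the 16 assignments meets the threshold.

1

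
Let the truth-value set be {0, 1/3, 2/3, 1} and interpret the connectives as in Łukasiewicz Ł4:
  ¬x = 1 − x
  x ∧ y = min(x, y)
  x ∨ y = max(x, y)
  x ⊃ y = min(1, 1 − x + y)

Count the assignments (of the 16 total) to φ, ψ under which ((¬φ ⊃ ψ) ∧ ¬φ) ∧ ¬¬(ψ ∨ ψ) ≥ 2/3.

φ = 0, ψ = 0 ↦ 0  <
φ = 0, ψ = 1/3 ↦ 1/3  <
φ = 0, ψ = 2/3 ↦ 2/3  ≥
φ = 0, ψ = 1 ↦ 1  ≥
φ = 1/3, ψ = 0 ↦ 0  <
φ = 1/3, ψ = 1/3 ↦ 1/3  <
φ = 1/3, ψ = 2/3 ↦ 2/3  ≥
φ = 1/3, ψ = 1 ↦ 2/3  ≥
φ = 2/3, ψ = 0 ↦ 0  <
φ = 2/3, ψ = 1/3 ↦ 1/3  <
φ = 2/3, ψ = 2/3 ↦ 1/3  <
φ = 2/3, ψ = 1 ↦ 1/3  <
φ = 1, ψ = 0 ↦ 0  <
φ = 1, ψ = 1/3 ↦ 0  <
φ = 1, ψ = 2/3 ↦ 0  <
φ = 1, ψ = 1 ↦ 0  <
So 4 of the 16 assignments meet the threshold.

4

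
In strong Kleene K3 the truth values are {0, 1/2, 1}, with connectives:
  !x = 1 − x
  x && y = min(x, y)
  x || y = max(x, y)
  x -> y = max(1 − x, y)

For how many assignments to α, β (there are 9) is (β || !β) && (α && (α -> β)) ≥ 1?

1

α = 0, β = 0 ↦ 0  <
α = 0, β = 1/2 ↦ 0  <
α = 0, β = 1 ↦ 0  <
α = 1/2, β = 0 ↦ 1/2  <
α = 1/2, β = 1/2 ↦ 1/2  <
α = 1/2, β = 1 ↦ 1/2  <
α = 1, β = 0 ↦ 0  <
α = 1, β = 1/2 ↦ 1/2  <
α = 1, β = 1 ↦ 1  ≥
So 1 of the 9 assignments meets the threshold.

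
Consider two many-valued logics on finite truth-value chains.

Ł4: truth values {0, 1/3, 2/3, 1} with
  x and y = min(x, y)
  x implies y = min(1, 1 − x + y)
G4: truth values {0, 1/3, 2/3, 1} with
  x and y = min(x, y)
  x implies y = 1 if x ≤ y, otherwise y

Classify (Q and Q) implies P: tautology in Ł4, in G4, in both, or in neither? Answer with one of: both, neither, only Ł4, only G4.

neither

In Ł4: at P = 0, Q = 1/3 the value is 2/3 — not a tautology.
In G4: at P = 0, Q = 1/3 the value is 0 — not a tautology.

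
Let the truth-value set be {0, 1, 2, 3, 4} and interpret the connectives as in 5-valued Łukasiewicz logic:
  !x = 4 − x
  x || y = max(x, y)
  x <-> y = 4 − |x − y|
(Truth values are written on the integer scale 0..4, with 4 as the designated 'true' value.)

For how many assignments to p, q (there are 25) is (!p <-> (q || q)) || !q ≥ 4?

9

value 4: 9 assignments (counts)
value 3: 9 assignments
value 2: 4 assignments
value 1: 2 assignments
value 0: 1 assignment
So 9 of the 25 assignments meet the threshold.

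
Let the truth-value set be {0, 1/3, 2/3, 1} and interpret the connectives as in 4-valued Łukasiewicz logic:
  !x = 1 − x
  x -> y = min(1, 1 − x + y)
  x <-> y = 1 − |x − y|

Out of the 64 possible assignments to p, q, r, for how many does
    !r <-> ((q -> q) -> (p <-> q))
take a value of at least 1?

value 1: 16 assignments (counts)
value 2/3: 26 assignments
value 1/3: 16 assignments
value 0: 6 assignments
So 16 of the 64 assignments meet the threshold.

16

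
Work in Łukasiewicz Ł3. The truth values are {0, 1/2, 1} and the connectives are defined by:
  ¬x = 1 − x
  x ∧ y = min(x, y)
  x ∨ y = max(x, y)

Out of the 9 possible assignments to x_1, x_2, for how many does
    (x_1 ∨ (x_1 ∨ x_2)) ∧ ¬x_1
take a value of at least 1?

x_1 = 0, x_2 = 0 ↦ 0  <
x_1 = 0, x_2 = 1/2 ↦ 1/2  <
x_1 = 0, x_2 = 1 ↦ 1  ≥
x_1 = 1/2, x_2 = 0 ↦ 1/2  <
x_1 = 1/2, x_2 = 1/2 ↦ 1/2  <
x_1 = 1/2, x_2 = 1 ↦ 1/2  <
x_1 = 1, x_2 = 0 ↦ 0  <
x_1 = 1, x_2 = 1/2 ↦ 0  <
x_1 = 1, x_2 = 1 ↦ 0  <
So 1 of the 9 assignments meets the threshold.

1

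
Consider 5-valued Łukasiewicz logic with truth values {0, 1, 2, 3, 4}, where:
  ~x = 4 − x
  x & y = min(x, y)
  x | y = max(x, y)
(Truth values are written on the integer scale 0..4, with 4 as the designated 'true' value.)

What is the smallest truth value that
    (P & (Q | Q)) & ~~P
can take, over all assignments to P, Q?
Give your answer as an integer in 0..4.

Take P = 0, Q = 0:
Q | Q = 0 | 0 = 0
P & (Q | Q) = 0 & 0 = 0
~P = ~0 = 4
~~P = ~4 = 0
(P & (Q | Q)) & ~~P = 0 & 0 = 0
No assignment yields a value below 0, so this is the minimum.

0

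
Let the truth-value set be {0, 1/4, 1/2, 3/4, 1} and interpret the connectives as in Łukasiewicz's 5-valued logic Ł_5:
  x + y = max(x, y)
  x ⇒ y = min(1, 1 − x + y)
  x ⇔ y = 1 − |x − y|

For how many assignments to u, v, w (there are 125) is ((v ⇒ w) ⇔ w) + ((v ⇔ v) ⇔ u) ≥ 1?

61

value 1: 61 assignments (counts)
value 3/4: 37 assignments
value 1/2: 19 assignments
value 1/4: 7 assignments
value 0: 1 assignment
So 61 of the 125 assignments meet the threshold.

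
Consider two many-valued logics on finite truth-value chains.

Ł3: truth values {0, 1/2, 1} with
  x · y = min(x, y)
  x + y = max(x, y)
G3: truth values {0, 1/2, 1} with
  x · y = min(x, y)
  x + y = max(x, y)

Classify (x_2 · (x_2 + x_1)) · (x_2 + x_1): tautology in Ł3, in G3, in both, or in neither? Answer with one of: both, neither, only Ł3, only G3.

In Ł3: at x_1 = 0, x_2 = 0 the value is 0 — not a tautology.
In G3: at x_1 = 0, x_2 = 0 the value is 0 — not a tautology.

neither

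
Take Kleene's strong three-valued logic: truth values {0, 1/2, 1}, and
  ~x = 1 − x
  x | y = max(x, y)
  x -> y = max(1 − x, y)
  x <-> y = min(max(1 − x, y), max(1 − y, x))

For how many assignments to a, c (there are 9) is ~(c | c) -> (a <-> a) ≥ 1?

a = 0, c = 0 ↦ 1  ≥
a = 0, c = 1/2 ↦ 1  ≥
a = 0, c = 1 ↦ 1  ≥
a = 1/2, c = 0 ↦ 1/2  <
a = 1/2, c = 1/2 ↦ 1/2  <
a = 1/2, c = 1 ↦ 1  ≥
a = 1, c = 0 ↦ 1  ≥
a = 1, c = 1/2 ↦ 1  ≥
a = 1, c = 1 ↦ 1  ≥
So 7 of the 9 assignments meet the threshold.

7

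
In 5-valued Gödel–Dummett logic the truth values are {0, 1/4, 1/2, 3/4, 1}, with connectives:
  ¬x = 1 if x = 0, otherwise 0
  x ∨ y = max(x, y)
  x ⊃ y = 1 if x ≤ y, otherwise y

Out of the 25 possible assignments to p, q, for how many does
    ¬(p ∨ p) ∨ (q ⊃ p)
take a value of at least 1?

value 1: 19 assignments (counts)
value 3/4: 1 assignment
value 1/2: 2 assignments
value 1/4: 3 assignments
So 19 of the 25 assignments meet the threshold.

19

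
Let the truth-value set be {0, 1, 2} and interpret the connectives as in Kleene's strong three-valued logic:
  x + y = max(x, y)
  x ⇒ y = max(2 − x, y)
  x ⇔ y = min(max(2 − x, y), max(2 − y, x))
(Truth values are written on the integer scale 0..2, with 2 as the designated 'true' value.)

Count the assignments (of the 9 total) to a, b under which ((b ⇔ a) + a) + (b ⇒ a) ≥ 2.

a = 0, b = 0 ↦ 2  ≥
a = 0, b = 1 ↦ 1  <
a = 0, b = 2 ↦ 0  <
a = 1, b = 0 ↦ 2  ≥
a = 1, b = 1 ↦ 1  <
a = 1, b = 2 ↦ 1  <
a = 2, b = 0 ↦ 2  ≥
a = 2, b = 1 ↦ 2  ≥
a = 2, b = 2 ↦ 2  ≥
So 5 of the 9 assignments meet the threshold.

5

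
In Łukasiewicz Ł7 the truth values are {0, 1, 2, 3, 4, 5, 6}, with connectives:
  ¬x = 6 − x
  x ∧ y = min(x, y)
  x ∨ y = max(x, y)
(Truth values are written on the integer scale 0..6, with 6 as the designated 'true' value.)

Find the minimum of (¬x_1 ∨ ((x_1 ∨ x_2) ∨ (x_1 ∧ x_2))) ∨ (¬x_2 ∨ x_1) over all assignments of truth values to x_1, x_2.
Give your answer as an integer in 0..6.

Take x_1 = 3, x_2 = 3:
¬x_1 = ¬3 = 3
x_1 ∨ x_2 = 3 ∨ 3 = 3
x_1 ∧ x_2 = 3 ∧ 3 = 3
(x_1 ∨ x_2) ∨ (x_1 ∧ x_2) = 3 ∨ 3 = 3
¬x_1 ∨ ((x_1 ∨ x_2) ∨ (x_1 ∧ x_2)) = 3 ∨ 3 = 3
¬x_2 = ¬3 = 3
¬x_2 ∨ x_1 = 3 ∨ 3 = 3
(¬x_1 ∨ ((x_1 ∨ x_2) ∨ (x_1 ∧ x_2))) ∨ (¬x_2 ∨ x_1) = 3 ∨ 3 = 3
No assignment yields a value below 3, so this is the minimum.

3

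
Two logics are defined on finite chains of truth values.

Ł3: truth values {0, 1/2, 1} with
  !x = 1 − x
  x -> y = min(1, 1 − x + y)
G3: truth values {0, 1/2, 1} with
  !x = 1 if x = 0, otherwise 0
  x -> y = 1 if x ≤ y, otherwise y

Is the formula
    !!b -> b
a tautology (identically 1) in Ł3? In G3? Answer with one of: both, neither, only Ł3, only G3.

In Ł3: every assignment gives 1 — tautology.
In G3: at b = 1/2 the value is 1/2 — not a tautology.

only Ł3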